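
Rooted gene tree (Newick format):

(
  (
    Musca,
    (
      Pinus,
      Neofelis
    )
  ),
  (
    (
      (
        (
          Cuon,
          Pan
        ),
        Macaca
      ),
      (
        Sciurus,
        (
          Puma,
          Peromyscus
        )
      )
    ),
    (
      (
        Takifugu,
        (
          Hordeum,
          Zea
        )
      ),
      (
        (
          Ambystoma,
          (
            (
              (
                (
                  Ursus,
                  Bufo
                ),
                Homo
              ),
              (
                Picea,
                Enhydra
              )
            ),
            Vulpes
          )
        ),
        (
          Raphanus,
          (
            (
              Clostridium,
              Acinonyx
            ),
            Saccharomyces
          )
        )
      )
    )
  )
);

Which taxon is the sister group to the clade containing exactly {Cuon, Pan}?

Macaca

The clade containing exactly {Cuon, Pan} attaches to the tree at the node subtending ((Cuon,Pan),Macaca).
The other lineage descending from that same node — the sister group — is the single tip Macaca.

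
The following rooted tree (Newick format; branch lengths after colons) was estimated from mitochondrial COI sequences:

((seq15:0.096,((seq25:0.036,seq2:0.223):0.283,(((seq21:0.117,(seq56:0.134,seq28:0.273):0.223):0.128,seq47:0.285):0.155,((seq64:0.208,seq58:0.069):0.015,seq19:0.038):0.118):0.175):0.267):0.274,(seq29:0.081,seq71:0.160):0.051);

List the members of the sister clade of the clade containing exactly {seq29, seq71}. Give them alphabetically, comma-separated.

The clade containing exactly {seq29, seq71} attaches directly to the root of the tree.
The other lineage descending from that same node — the sister group — is (seq15,((seq25,seq2),(((seq21,(seq56,seq28)),seq47),((seq64,seq58),seq19)))); its 10 tips in alphabetical order are the answer.

seq15, seq19, seq2, seq21, seq25, seq28, seq47, seq56, seq58, seq64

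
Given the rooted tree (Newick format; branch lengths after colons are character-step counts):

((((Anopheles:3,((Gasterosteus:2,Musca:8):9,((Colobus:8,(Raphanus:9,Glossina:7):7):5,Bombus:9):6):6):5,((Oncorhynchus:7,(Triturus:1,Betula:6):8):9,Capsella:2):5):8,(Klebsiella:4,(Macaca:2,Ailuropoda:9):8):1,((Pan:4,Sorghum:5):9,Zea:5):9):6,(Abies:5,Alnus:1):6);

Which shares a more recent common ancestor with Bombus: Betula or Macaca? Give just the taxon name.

The MRCA of Bombus and Betula subtends ((Anopheles,((Gasterosteus,Musca),((Colobus,(Raphanus,Glossina)),Bombus))),((Oncorhynchus,(Triturus,Betula)),Capsella)) (11 taxa).
The MRCA of Bombus and Macaca subtends (((Anopheles,((Gasterosteus,Musca),((Colobus,(Raphanus,Glossina)),Bombus))),((Oncorhynchus,(Triturus,Betula)),Capsella)),(Klebsiella,(Macaca,Ailuropoda)),((Pan,Sorghum),Zea)) (17 taxa).
The first is nested inside the second, so Bombus shares a more recent common ancestor with Betula.

Betula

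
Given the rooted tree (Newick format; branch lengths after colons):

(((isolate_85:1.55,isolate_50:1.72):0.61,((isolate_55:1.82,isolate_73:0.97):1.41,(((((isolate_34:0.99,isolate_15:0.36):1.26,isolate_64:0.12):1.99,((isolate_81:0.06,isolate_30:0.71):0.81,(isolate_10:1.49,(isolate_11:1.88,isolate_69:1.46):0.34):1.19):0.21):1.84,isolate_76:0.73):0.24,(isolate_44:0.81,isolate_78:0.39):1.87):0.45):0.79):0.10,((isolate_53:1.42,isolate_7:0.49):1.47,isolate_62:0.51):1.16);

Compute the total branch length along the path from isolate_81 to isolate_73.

5.99

The path runs isolate_81 → … → MRCA → … → isolate_73; the MRCA is the node subtending ((isolate_55,isolate_73),(((((isolate_34,isolate_15),isolate_64),((isolate_81,isolate_30),(isolate_10,(isolate_11,isolate_69)))),isolate_76),(isolate_44,isolate_78))).
Branch lengths along that path: 0.06 + 0.81 + 0.21 + 1.84 + 0.24 + 0.45 + 1.41 + 0.97 = 5.99.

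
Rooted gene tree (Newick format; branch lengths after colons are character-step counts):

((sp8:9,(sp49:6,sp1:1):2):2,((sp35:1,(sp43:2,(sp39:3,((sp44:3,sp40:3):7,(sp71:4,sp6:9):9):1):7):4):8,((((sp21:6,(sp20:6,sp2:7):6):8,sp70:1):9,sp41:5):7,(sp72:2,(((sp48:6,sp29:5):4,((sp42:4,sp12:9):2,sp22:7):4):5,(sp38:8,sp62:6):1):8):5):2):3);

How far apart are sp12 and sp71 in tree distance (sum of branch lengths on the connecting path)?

The path runs sp12 → … → MRCA → … → sp71; the MRCA is the node subtending ((sp35,(sp43,(sp39,((sp44,sp40),(sp71,sp6))))),((((sp21,(sp20,sp2)),sp70),sp41),(sp72,(((sp48,sp29),((sp42,sp12),sp22)),(sp38,sp62))))).
Branch lengths along that path: 9 + 2 + 4 + 5 + 8 + 5 + 2 + 8 + 4 + 7 + 1 + 9 + 4 = 68.

68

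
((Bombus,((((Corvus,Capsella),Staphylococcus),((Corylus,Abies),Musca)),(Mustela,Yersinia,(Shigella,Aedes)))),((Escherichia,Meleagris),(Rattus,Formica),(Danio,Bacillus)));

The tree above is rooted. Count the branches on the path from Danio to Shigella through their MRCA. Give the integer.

8

The MRCA of Danio and Shigella is the root of the tree.
From Danio up to that node: 3 branches. From Shigella up to the same node: 5 branches. Total: 3 + 5 = 8.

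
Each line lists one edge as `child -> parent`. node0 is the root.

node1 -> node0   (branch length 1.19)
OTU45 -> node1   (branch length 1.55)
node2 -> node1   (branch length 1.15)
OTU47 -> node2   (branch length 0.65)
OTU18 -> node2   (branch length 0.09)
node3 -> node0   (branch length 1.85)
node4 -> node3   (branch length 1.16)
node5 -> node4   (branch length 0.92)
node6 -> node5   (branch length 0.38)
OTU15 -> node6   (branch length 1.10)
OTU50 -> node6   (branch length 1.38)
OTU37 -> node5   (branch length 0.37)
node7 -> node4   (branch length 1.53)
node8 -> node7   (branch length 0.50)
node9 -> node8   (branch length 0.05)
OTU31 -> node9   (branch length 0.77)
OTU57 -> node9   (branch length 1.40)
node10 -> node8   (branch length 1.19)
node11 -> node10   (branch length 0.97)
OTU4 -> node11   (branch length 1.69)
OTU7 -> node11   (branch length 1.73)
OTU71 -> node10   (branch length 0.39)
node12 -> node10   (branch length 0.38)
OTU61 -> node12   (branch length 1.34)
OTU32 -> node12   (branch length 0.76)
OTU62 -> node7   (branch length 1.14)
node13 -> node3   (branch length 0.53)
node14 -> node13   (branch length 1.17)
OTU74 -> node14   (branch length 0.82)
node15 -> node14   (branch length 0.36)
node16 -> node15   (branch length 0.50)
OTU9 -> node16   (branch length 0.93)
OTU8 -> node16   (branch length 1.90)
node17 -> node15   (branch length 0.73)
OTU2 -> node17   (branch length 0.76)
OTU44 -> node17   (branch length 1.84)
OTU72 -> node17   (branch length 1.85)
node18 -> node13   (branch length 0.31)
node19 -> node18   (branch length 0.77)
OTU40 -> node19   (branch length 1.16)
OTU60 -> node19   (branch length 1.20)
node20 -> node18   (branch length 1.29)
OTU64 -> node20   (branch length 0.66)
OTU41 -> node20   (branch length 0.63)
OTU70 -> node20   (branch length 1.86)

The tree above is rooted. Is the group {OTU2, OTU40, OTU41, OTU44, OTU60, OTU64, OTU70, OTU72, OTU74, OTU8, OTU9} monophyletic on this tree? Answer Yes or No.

The most recent common ancestor of these taxa subtends ((OTU74,((OTU9,OTU8),(OTU2,OTU44,OTU72))),((OTU40,OTU60),(OTU64,OTU41,OTU70))).
That clade has exactly 11 tips — every listed taxon and nothing else — so the group is monophyletic.

Yes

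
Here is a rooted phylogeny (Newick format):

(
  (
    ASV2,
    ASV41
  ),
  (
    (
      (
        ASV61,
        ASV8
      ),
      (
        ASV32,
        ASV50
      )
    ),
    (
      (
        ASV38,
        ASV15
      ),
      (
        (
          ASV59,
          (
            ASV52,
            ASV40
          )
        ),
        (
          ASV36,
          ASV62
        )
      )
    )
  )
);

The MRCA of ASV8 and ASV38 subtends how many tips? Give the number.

The MRCA of ASV8 and ASV38 is the node subtending (((ASV61,ASV8),(ASV32,ASV50)),((ASV38,ASV15),((ASV59,(ASV52,ASV40)),(ASV36,ASV62)))).
That clade contains 11 terminal taxa: ASV15, ASV32, ASV36, ASV38, ASV40, ASV50, ASV52, ASV59, ASV61, ASV62, ASV8.

11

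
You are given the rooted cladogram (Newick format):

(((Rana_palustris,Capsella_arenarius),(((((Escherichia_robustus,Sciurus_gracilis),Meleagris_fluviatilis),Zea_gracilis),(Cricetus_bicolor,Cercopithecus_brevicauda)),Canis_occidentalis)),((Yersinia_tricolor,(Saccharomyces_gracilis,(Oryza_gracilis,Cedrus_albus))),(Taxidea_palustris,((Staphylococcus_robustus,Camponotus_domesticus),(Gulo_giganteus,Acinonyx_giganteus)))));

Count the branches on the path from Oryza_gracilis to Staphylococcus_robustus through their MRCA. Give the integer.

8

The MRCA of Oryza_gracilis and Staphylococcus_robustus is the node subtending ((Yersinia_tricolor,(Saccharomyces_gracilis,(Oryza_gracilis,Cedrus_albus))),(Taxidea_palustris,((Staphylococcus_robustus,Camponotus_domesticus),(Gulo_giganteus,Acinonyx_giganteus)))).
From Oryza_gracilis up to that node: 4 branches. From Staphylococcus_robustus up to the same node: 4 branches. Total: 4 + 4 = 8.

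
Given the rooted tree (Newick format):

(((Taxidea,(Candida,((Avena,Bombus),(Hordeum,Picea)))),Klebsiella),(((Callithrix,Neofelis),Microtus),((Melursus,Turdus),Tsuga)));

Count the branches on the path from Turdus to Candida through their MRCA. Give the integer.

8

The MRCA of Turdus and Candida is the root of the tree.
From Turdus up to that node: 4 branches. From Candida up to the same node: 4 branches. Total: 4 + 4 = 8.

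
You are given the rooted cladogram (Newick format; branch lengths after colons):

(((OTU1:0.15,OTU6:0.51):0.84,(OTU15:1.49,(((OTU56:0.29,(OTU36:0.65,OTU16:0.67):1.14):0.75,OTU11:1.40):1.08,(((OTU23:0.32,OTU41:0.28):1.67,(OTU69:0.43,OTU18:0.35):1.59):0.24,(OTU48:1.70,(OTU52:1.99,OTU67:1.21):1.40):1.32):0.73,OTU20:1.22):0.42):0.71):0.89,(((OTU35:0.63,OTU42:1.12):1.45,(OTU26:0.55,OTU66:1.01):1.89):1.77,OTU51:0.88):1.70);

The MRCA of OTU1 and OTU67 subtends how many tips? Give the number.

15

The MRCA of OTU1 and OTU67 is the node subtending ((OTU1,OTU6),(OTU15,(((OTU56,(OTU36,OTU16)),OTU11),(((OTU23,OTU41),(OTU69,OTU18)),(OTU48,(OTU52,OTU67))),OTU20))).
That clade contains 15 terminal taxa: OTU1, OTU11, OTU15, OTU16, OTU18, OTU20, OTU23, OTU36, OTU41, OTU48, OTU52, OTU56, OTU6, OTU67, OTU69.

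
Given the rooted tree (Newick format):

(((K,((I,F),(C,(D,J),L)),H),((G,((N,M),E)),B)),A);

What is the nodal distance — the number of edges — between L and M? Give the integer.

9

The MRCA of L and M is the node subtending ((K,((I,F),(C,(D,J),L)),H),((G,((N,M),E)),B)).
From L up to that node: 4 branches. From M up to the same node: 5 branches. Total: 4 + 5 = 9.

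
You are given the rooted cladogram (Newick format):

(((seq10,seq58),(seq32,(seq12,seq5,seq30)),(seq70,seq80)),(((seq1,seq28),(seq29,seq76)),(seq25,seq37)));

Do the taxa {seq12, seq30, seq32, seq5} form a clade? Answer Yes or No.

The most recent common ancestor of these taxa subtends (seq32,(seq12,seq5,seq30)).
That clade has exactly 4 tips — every listed taxon and nothing else — so the group is monophyletic.

Yes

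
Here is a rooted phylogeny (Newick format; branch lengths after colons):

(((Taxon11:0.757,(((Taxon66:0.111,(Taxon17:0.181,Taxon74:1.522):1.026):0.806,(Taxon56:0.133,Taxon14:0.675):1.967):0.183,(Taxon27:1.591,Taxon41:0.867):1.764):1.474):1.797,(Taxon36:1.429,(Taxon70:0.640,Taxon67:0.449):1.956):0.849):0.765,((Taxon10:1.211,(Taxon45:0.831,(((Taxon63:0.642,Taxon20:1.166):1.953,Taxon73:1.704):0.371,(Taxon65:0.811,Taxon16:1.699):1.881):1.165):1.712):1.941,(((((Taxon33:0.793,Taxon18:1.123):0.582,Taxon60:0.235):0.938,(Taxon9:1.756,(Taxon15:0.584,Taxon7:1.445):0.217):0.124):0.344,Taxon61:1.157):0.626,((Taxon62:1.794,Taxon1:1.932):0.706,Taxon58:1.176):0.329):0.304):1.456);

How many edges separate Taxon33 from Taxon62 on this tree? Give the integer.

8

The MRCA of Taxon33 and Taxon62 is the node subtending (((((Taxon33,Taxon18),Taxon60),(Taxon9,(Taxon15,Taxon7))),Taxon61),((Taxon62,Taxon1),Taxon58)).
From Taxon33 up to that node: 5 branches. From Taxon62 up to the same node: 3 branches. Total: 5 + 3 = 8.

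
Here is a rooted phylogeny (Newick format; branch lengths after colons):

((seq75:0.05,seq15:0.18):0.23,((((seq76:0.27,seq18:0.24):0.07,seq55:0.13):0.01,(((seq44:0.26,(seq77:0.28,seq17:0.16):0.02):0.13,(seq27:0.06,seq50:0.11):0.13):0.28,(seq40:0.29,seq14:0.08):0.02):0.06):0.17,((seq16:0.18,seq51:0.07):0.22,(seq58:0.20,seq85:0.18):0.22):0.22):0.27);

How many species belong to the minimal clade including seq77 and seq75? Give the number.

The MRCA of seq77 and seq75 is the root, so the clade is the entire tree.
That clade contains 16 terminal taxa: seq14, seq15, seq16, seq17, seq18, seq27, seq40, seq44, seq50, seq51, seq55, seq58, seq75, seq76, seq77, seq85.

16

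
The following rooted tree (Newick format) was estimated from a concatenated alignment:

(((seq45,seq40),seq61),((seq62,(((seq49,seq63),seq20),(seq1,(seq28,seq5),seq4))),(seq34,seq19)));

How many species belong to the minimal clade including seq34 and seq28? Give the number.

10

The MRCA of seq34 and seq28 is the node subtending ((seq62,(((seq49,seq63),seq20),(seq1,(seq28,seq5),seq4))),(seq34,seq19)).
That clade contains 10 terminal taxa: seq1, seq19, seq20, seq28, seq34, seq4, seq49, seq5, seq62, seq63.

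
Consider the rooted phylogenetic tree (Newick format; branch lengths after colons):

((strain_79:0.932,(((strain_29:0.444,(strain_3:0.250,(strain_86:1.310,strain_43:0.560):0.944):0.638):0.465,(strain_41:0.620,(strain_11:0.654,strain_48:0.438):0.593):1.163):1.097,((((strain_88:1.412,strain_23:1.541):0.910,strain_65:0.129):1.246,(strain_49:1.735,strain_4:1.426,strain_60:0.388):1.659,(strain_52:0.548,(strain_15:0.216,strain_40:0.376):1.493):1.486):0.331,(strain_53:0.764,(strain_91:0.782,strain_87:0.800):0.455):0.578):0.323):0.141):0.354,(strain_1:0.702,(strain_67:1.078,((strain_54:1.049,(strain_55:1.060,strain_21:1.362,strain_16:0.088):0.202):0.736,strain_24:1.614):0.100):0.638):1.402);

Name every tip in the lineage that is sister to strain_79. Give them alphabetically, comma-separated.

strain_11, strain_15, strain_23, strain_29, strain_3, strain_4, strain_40, strain_41, strain_43, strain_48, strain_49, strain_52, strain_53, strain_60, strain_65, strain_86, strain_87, strain_88, strain_91

strain_79 attaches to the tree at the node subtending (strain_79,(((strain_29,(strain_3,(strain_86,strain_43))),(strain_41,(strain_11,strain_48))),((((strain_88,strain_23),strain_65),(strain_49,strain_4,strain_60),(strain_52,(strain_15,strain_40))),(strain_53,(strain_91,strain_87))))).
The other lineage descending from that same node — the sister group — is (((strain_29,(strain_3,(strain_86,strain_43))),(strain_41,(strain_11,strain_48))),((((strain_88,strain_23),strain_65),(strain_49,strain_4,strain_60),(strain_52,(strain_15,strain_40))),(strain_53,(strain_91,strain_87)))); its 19 tips in alphabetical order are the answer.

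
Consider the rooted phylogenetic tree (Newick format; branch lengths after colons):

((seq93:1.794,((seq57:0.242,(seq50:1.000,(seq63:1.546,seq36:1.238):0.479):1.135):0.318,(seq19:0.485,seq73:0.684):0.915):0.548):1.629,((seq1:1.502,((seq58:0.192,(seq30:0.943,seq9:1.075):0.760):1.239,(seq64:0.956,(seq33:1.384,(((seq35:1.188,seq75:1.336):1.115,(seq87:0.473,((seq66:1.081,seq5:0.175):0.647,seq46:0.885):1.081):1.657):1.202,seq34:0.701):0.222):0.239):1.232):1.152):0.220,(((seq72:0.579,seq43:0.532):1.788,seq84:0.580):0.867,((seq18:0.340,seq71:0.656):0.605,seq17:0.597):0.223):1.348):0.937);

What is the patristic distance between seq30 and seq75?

8.288

The path runs seq30 → … → MRCA → … → seq75; the MRCA is the node subtending ((seq58,(seq30,seq9)),(seq64,(seq33,(((seq35,seq75),(seq87,((seq66,seq5),seq46))),seq34)))).
Branch lengths along that path: 0.943 + 0.760 + 1.239 + 1.232 + 0.239 + 0.222 + 1.202 + 1.115 + 1.336 = 8.288.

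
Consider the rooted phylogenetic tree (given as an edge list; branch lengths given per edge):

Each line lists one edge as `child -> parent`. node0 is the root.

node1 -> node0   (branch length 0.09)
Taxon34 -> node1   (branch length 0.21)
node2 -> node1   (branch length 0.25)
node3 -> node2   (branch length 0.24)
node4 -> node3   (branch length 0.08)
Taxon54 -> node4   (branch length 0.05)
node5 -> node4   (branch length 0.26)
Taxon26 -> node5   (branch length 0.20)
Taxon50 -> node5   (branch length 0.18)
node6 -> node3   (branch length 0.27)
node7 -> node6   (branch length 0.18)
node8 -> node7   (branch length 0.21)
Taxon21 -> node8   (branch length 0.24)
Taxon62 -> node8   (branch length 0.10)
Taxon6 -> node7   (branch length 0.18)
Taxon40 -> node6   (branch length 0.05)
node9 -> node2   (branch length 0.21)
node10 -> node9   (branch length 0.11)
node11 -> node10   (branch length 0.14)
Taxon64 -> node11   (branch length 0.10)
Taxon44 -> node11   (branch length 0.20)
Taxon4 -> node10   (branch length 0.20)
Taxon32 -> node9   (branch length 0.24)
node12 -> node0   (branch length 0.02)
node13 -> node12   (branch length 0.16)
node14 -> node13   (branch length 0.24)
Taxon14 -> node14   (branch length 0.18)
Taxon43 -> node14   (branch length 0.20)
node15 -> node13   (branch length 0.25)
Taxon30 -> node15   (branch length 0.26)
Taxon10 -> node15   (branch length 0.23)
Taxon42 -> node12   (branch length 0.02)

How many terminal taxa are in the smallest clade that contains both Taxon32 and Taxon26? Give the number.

The MRCA of Taxon32 and Taxon26 is the node subtending (((Taxon54,(Taxon26,Taxon50)),(((Taxon21,Taxon62),Taxon6),Taxon40)),(((Taxon64,Taxon44),Taxon4),Taxon32)).
That clade contains 11 terminal taxa: Taxon21, Taxon26, Taxon32, Taxon4, Taxon40, Taxon44, Taxon50, Taxon54, Taxon6, Taxon62, Taxon64.

11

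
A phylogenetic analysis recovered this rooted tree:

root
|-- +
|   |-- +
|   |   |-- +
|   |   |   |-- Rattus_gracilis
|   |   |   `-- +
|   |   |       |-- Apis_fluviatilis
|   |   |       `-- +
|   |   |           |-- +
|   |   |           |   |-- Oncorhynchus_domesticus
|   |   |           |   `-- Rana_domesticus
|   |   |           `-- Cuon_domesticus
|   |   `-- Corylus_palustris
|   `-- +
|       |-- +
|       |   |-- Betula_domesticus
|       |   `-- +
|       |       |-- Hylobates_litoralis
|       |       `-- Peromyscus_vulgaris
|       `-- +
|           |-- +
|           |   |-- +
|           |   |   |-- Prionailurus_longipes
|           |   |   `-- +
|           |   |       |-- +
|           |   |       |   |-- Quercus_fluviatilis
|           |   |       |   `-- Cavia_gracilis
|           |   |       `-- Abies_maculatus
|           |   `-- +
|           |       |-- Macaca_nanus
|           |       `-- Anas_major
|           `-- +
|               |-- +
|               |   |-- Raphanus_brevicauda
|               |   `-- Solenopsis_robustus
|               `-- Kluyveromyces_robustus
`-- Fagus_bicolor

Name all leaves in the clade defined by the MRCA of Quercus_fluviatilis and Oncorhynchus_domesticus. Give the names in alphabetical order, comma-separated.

Tracing Quercus_fluviatilis: it sits inside (Quercus_fluviatilis,Cavia_gracilis).
Tracing Oncorhynchus_domesticus: it sits inside (Oncorhynchus_domesticus,Rana_domesticus).
The smallest clade enclosing both is (((Rattus_gracilis,(Apis_fluviatilis,((Oncorhynchus_domesticus,Rana_domesticus),Cuon_domesticus))),Corylus_palustris),((Betula_domesticus,(Hylobates_litoralis,Peromyscus_vulgaris)),(((Prionailurus_longipes,((Quercus_fluviatilis,Cavia_gracilis),Abies_maculatus)),(Macaca_nanus,Anas_major)),((Raphanus_brevicauda,Solenopsis_robustus),Kluyveromyces_robustus)))); the answer is its 18 terminal taxa in alphabetical order.

Abies_maculatus, Anas_major, Apis_fluviatilis, Betula_domesticus, Cavia_gracilis, Corylus_palustris, Cuon_domesticus, Hylobates_litoralis, Kluyveromyces_robustus, Macaca_nanus, Oncorhynchus_domesticus, Peromyscus_vulgaris, Prionailurus_longipes, Quercus_fluviatilis, Rana_domesticus, Raphanus_brevicauda, Rattus_gracilis, Solenopsis_robustus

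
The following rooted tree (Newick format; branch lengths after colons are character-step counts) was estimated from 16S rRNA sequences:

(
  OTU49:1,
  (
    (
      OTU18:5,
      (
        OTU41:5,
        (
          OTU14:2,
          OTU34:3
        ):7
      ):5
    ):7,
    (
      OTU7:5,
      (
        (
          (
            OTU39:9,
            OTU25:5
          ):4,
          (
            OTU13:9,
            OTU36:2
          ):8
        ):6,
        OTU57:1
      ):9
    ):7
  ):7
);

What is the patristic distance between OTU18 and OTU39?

The path runs OTU18 → … → MRCA → … → OTU39; the MRCA is the node subtending ((OTU18,(OTU41,(OTU14,OTU34))),(OTU7,(((OTU39,OTU25),(OTU13,OTU36)),OTU57))).
Branch lengths along that path: 5 + 7 + 7 + 9 + 6 + 4 + 9 = 47.

47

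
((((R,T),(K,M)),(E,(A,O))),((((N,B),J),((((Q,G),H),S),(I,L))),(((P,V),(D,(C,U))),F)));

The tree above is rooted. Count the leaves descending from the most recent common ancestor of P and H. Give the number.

The MRCA of P and H is the node subtending ((((N,B),J),((((Q,G),H),S),(I,L))),(((P,V),(D,(C,U))),F)).
That clade contains 15 terminal taxa: B, C, D, F, G, H, I, J, L, N, P, Q, S, U, V.

15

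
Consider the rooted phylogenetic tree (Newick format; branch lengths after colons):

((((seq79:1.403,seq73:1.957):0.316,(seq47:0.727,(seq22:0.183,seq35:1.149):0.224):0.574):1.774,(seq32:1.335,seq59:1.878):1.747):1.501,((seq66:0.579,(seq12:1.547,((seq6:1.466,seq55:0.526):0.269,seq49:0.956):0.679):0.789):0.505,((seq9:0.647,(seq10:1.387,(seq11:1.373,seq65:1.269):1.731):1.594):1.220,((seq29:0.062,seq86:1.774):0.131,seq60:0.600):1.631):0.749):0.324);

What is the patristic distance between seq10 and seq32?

The path runs seq10 → … → MRCA → … → seq32; the MRCA is the root of the tree.
Branch lengths along that path: 1.387 + 1.594 + 1.220 + 0.749 + 0.324 + 1.501 + 1.747 + 1.335 = 9.857.

9.857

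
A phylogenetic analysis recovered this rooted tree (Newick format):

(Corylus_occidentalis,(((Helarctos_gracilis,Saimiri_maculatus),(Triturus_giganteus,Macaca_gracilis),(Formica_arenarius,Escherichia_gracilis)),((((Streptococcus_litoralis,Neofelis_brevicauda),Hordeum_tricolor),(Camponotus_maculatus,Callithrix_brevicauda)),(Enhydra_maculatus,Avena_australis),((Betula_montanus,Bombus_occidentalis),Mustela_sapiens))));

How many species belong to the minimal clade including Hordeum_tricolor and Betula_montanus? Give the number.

10

The MRCA of Hordeum_tricolor and Betula_montanus is the node subtending ((((Streptococcus_litoralis,Neofelis_brevicauda),Hordeum_tricolor),(Camponotus_maculatus,Callithrix_brevicauda)),(Enhydra_maculatus,Avena_australis),((Betula_montanus,Bombus_occidentalis),Mustela_sapiens)).
That clade contains 10 terminal taxa: Avena_australis, Betula_montanus, Bombus_occidentalis, Callithrix_brevicauda, Camponotus_maculatus, Enhydra_maculatus, Hordeum_tricolor, Mustela_sapiens, Neofelis_brevicauda, Streptococcus_litoralis.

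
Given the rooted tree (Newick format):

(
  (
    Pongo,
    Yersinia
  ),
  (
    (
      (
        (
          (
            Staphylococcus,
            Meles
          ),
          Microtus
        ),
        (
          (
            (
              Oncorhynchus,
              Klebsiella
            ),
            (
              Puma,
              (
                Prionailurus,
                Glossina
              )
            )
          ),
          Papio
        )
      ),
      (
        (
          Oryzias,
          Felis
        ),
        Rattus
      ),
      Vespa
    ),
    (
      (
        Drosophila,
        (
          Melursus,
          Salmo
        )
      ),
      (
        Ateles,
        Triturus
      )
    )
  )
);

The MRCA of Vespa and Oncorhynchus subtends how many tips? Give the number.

The MRCA of Vespa and Oncorhynchus is the node subtending ((((Staphylococcus,Meles),Microtus),(((Oncorhynchus,Klebsiella),(Puma,(Prionailurus,Glossina))),Papio)),((Oryzias,Felis),Rattus),Vespa).
That clade contains 13 terminal taxa: Felis, Glossina, Klebsiella, Meles, Microtus, Oncorhynchus, Oryzias, Papio, Prionailurus, Puma, Rattus, Staphylococcus, Vespa.

13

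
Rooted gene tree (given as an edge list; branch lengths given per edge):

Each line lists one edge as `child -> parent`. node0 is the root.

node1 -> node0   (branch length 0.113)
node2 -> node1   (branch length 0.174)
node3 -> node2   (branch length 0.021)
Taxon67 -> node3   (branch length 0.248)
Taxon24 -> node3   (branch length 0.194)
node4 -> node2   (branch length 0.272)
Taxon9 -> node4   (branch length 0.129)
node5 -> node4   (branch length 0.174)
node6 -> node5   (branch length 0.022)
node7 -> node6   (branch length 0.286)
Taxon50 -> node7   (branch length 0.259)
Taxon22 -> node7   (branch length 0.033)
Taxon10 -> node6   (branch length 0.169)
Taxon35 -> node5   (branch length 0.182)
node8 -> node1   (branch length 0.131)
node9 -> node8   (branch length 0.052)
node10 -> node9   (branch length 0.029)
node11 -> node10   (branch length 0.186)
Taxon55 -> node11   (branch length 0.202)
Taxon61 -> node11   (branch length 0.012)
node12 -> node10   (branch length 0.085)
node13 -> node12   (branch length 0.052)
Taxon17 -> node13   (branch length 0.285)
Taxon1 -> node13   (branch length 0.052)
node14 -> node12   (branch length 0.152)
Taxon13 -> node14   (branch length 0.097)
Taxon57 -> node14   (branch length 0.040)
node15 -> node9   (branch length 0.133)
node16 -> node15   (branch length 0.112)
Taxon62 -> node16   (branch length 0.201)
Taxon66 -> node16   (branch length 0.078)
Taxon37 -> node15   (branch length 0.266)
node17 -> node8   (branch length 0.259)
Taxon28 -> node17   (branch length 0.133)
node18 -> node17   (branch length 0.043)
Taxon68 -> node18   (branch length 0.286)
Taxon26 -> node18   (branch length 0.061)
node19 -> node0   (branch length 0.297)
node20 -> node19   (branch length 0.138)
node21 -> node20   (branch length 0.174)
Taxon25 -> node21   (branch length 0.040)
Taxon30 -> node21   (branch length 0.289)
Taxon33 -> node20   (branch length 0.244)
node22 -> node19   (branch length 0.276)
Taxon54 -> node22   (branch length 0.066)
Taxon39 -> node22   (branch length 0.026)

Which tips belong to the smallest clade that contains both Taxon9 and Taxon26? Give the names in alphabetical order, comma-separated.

Taxon1, Taxon10, Taxon13, Taxon17, Taxon22, Taxon24, Taxon26, Taxon28, Taxon35, Taxon37, Taxon50, Taxon55, Taxon57, Taxon61, Taxon62, Taxon66, Taxon67, Taxon68, Taxon9

Tracing Taxon9: it sits inside (Taxon9,(((Taxon50,Taxon22),Taxon10),Taxon35)).
Tracing Taxon26: it sits inside (Taxon68,Taxon26).
The smallest clade enclosing both is (((Taxon67,Taxon24),(Taxon9,(((Taxon50,Taxon22),Taxon10),Taxon35))),((((Taxon55,Taxon61),((Taxon17,Taxon1),(Taxon13,Taxon57))),((Taxon62,Taxon66),Taxon37)),(Taxon28,(Taxon68,Taxon26)))); the answer is its 19 terminal taxa in alphabetical order.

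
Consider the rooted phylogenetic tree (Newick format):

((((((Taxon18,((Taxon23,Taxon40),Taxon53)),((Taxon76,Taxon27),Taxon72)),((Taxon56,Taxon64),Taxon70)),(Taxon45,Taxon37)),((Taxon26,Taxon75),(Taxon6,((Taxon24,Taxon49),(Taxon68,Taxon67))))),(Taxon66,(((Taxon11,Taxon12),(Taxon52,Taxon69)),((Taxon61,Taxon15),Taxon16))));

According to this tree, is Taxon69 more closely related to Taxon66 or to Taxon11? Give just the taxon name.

Taxon11

The MRCA of Taxon69 and Taxon11 subtends ((Taxon11,Taxon12),(Taxon52,Taxon69)) (4 taxa).
The MRCA of Taxon69 and Taxon66 subtends (Taxon66,(((Taxon11,Taxon12),(Taxon52,Taxon69)),((Taxon61,Taxon15),Taxon16))) (8 taxa).
The first is nested inside the second, so Taxon69 shares a more recent common ancestor with Taxon11.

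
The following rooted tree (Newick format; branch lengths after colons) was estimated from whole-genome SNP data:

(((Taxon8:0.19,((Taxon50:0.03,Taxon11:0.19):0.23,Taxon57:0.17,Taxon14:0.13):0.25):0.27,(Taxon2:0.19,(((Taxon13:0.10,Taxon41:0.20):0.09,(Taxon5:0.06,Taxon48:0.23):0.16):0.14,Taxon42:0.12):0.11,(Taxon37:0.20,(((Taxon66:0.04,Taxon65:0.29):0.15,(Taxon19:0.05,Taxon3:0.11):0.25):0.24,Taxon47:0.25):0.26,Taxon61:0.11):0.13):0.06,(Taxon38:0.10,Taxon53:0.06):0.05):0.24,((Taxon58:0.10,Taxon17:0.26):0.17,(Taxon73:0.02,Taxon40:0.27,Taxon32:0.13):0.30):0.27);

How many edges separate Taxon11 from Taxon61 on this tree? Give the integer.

7

The MRCA of Taxon11 and Taxon61 is the node subtending ((Taxon8,((Taxon50,Taxon11),Taxon57,Taxon14)),(Taxon2,(((Taxon13,Taxon41),(Taxon5,Taxon48)),Taxon42),(Taxon37,(((Taxon66,Taxon65),(Taxon19,Taxon3)),Taxon47),Taxon61)),(Taxon38,Taxon53)).
From Taxon11 up to that node: 4 branches. From Taxon61 up to the same node: 3 branches. Total: 4 + 3 = 7.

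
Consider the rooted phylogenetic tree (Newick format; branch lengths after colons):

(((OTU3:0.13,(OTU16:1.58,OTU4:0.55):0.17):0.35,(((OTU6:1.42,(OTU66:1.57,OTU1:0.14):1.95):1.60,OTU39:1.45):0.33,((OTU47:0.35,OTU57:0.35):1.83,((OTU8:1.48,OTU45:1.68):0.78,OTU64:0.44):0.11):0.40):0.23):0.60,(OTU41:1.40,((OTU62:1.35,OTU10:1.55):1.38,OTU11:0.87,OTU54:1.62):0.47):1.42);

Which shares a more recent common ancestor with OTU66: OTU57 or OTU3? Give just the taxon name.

The MRCA of OTU66 and OTU57 subtends (((OTU6,(OTU66,OTU1)),OTU39),((OTU47,OTU57),((OTU8,OTU45),OTU64))) (9 taxa).
The MRCA of OTU66 and OTU3 subtends ((OTU3,(OTU16,OTU4)),(((OTU6,(OTU66,OTU1)),OTU39),((OTU47,OTU57),((OTU8,OTU45),OTU64)))) (12 taxa).
The first is nested inside the second, so OTU66 shares a more recent common ancestor with OTU57.

OTU57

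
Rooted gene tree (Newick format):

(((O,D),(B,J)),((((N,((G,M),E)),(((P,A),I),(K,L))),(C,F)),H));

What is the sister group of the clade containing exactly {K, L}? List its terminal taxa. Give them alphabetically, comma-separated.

The clade containing exactly {K, L} attaches to the tree at the node subtending (((P,A),I),(K,L)).
The other lineage descending from that same node — the sister group — is ((P,A),I); its 3 tips in alphabetical order are the answer.

A, I, P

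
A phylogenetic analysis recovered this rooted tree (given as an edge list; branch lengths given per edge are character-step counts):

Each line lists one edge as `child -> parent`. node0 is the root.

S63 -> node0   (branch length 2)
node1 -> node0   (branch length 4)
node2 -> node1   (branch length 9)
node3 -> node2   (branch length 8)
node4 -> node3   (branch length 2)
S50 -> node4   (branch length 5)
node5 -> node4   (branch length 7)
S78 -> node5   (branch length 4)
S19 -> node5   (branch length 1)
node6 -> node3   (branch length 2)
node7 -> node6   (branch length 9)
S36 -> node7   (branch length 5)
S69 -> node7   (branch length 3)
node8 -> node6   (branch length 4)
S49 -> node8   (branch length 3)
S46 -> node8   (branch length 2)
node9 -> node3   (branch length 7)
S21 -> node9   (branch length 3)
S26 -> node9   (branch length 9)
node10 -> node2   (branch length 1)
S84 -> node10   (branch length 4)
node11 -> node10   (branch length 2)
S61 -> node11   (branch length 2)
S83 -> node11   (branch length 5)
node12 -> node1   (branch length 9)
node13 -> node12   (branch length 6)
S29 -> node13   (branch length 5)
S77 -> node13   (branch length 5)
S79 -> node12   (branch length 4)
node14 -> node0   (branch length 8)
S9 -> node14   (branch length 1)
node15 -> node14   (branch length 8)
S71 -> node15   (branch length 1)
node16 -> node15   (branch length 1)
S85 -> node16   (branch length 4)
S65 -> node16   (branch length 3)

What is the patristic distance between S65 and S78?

54

The path runs S65 → … → MRCA → … → S78; the MRCA is the root of the tree.
Branch lengths along that path: 3 + 1 + 8 + 8 + 4 + 9 + 8 + 2 + 7 + 4 = 54.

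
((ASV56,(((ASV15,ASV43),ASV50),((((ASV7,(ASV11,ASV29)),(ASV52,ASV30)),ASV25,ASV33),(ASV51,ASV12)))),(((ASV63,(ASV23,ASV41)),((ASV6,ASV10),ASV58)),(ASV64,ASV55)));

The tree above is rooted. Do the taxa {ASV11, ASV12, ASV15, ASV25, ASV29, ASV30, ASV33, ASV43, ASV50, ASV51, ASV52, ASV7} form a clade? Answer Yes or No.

The most recent common ancestor of these taxa subtends (((ASV15,ASV43),ASV50),((((ASV7,(ASV11,ASV29)),(ASV52,ASV30)),ASV25,ASV33),(ASV51,ASV12))).
That clade has exactly 12 tips — every listed taxon and nothing else — so the group is monophyletic.

Yes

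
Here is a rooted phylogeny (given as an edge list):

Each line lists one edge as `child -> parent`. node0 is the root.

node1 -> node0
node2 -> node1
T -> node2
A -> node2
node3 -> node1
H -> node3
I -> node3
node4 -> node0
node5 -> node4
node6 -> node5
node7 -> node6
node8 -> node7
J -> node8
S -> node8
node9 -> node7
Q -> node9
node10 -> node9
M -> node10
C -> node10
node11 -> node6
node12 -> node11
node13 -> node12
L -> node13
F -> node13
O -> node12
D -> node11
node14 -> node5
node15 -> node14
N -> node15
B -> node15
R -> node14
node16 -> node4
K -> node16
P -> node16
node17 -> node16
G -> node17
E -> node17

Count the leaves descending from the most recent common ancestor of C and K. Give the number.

16

The MRCA of C and K is the node subtending (((((J,S),(Q,(M,C))),(((L,F),O),D)),((N,B),R)),(K,P,(G,E))).
That clade contains 16 terminal taxa: B, C, D, E, F, G, J, K, L, M, N, O, P, Q, R, S.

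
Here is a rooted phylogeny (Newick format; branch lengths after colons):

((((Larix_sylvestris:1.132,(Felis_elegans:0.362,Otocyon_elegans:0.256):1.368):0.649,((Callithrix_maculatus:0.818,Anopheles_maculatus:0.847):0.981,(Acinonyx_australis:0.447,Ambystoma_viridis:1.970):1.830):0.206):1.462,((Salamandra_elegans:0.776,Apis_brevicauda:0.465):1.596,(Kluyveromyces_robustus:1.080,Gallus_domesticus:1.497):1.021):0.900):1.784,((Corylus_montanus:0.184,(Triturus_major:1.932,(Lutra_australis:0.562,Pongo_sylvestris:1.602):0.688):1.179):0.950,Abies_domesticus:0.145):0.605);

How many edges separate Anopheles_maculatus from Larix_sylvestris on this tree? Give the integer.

5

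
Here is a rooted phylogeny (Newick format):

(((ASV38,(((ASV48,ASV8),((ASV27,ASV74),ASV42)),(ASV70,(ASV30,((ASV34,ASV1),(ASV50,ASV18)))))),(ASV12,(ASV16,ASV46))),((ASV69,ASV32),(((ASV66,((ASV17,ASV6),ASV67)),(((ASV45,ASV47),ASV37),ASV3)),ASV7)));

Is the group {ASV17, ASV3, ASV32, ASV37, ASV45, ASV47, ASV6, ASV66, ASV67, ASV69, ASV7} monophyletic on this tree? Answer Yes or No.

Yes

The most recent common ancestor of these taxa subtends ((ASV69,ASV32),(((ASV66,((ASV17,ASV6),ASV67)),(((ASV45,ASV47),ASV37),ASV3)),ASV7)).
That clade has exactly 11 tips — every listed taxon and nothing else — so the group is monophyletic.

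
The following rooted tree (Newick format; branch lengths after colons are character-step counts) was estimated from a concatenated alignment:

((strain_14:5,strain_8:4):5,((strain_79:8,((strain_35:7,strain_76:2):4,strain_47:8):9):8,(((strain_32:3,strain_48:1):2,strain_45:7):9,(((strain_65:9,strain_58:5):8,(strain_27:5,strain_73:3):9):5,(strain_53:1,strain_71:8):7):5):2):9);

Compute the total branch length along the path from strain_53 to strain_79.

The path runs strain_53 → … → MRCA → … → strain_79; the MRCA is the node subtending ((strain_79,((strain_35,strain_76),strain_47)),(((strain_32,strain_48),strain_45),(((strain_65,strain_58),(strain_27,strain_73)),(strain_53,strain_71)))).
Branch lengths along that path: 1 + 7 + 5 + 2 + 8 + 8 = 31.

31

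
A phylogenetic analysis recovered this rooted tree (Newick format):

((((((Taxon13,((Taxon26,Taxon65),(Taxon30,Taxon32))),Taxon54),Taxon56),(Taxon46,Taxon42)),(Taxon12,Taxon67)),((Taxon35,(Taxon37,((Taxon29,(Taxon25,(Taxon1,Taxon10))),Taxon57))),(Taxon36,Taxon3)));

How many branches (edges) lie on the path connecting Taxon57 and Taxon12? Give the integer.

8

The MRCA of Taxon57 and Taxon12 is the root of the tree.
From Taxon57 up to that node: 5 branches. From Taxon12 up to the same node: 3 branches. Total: 5 + 3 = 8.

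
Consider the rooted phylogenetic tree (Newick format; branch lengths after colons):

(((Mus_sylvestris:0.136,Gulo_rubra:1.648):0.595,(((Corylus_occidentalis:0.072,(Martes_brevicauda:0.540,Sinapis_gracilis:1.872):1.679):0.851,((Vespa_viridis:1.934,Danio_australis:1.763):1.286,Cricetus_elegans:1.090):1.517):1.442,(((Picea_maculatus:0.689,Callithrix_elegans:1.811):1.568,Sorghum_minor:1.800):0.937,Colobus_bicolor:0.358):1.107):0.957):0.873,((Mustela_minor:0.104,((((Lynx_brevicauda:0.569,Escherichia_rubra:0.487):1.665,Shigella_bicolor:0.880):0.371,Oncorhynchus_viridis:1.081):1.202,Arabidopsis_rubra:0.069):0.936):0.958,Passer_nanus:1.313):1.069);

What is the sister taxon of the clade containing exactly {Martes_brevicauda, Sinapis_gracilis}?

Corylus_occidentalis

The clade containing exactly {Martes_brevicauda, Sinapis_gracilis} attaches to the tree at the node subtending (Corylus_occidentalis,(Martes_brevicauda,Sinapis_gracilis)).
The other lineage descending from that same node — the sister group — is the single tip Corylus_occidentalis.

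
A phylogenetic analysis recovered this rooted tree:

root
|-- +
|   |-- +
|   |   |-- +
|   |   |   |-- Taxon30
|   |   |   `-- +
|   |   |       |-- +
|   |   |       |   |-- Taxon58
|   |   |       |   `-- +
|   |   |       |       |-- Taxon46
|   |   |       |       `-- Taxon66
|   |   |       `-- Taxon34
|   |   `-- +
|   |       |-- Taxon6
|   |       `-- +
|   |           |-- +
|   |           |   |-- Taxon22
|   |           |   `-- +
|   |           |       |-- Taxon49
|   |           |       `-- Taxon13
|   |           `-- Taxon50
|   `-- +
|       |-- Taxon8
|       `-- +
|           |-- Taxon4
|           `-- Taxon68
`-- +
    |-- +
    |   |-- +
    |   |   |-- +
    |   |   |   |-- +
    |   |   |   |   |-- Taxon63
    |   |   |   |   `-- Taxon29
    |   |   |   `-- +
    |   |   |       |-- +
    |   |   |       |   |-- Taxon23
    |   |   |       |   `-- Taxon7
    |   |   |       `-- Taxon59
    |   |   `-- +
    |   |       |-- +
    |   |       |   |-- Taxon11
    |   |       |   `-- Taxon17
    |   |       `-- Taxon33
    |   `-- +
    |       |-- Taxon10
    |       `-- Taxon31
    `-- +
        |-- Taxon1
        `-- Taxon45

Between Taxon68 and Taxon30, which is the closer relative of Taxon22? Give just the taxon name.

The MRCA of Taxon22 and Taxon30 subtends ((Taxon30,((Taxon58,(Taxon46,Taxon66)),Taxon34)),(Taxon6,((Taxon22,(Taxon49,Taxon13)),Taxon50))) (10 taxa).
The MRCA of Taxon22 and Taxon68 subtends (((Taxon30,((Taxon58,(Taxon46,Taxon66)),Taxon34)),(Taxon6,((Taxon22,(Taxon49,Taxon13)),Taxon50))),(Taxon8,(Taxon4,Taxon68))) (13 taxa).
The first is nested inside the second, so Taxon22 shares a more recent common ancestor with Taxon30.

Taxon30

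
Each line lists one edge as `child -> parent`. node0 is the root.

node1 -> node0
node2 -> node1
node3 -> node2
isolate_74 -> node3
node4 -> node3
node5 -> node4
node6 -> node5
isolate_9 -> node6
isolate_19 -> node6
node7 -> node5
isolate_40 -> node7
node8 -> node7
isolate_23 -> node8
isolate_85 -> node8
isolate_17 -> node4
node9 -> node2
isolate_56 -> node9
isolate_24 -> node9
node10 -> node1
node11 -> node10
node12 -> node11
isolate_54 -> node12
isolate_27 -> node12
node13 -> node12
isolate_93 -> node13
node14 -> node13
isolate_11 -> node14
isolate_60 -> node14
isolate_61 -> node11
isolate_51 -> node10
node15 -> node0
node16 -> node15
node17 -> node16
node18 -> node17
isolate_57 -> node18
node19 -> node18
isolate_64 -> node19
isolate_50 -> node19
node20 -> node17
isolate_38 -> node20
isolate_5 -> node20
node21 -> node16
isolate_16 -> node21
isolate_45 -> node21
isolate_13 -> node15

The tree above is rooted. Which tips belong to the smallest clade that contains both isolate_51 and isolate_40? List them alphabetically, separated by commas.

isolate_11, isolate_17, isolate_19, isolate_23, isolate_24, isolate_27, isolate_40, isolate_51, isolate_54, isolate_56, isolate_60, isolate_61, isolate_74, isolate_85, isolate_9, isolate_93

Tracing isolate_51: it sits inside (((isolate_54,isolate_27,(isolate_93,(isolate_11,isolate_60))),isolate_61),isolate_51).
Tracing isolate_40: it sits inside (isolate_40,(isolate_23,isolate_85)).
The smallest clade enclosing both is (((isolate_74,(((isolate_9,isolate_19),(isolate_40,(isolate_23,isolate_85))),isolate_17)),(isolate_56,isolate_24)),(((isolate_54,isolate_27,(isolate_93,(isolate_11,isolate_60))),isolate_61),isolate_51)); the answer is its 16 terminal taxa in alphabetical order.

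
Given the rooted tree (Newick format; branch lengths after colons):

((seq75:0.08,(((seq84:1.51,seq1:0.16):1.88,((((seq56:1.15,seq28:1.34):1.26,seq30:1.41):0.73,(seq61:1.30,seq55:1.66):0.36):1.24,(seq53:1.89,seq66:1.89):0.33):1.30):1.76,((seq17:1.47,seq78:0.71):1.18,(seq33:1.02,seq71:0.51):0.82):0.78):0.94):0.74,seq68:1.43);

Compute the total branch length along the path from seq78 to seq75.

The path runs seq78 → … → MRCA → … → seq75; the MRCA is the node subtending (seq75,(((seq84,seq1),((((seq56,seq28),seq30),(seq61,seq55)),(seq53,seq66))),((seq17,seq78),(seq33,seq71)))).
Branch lengths along that path: 0.71 + 1.18 + 0.78 + 0.94 + 0.08 = 3.69.

3.69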